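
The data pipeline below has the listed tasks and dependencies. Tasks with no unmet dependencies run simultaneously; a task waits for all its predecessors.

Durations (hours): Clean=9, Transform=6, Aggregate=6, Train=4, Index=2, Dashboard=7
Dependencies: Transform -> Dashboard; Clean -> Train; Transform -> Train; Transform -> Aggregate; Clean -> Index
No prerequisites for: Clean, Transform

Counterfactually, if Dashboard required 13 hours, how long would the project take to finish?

Actual critical path: Transform→Dashboard = 6+7 = 13 ⇒ 13 hours.
Since Dashboard is critical, the +6 change carries straight to that chain (now 19 hours).
No other chain overtakes it, so the finish is 19 hours.

19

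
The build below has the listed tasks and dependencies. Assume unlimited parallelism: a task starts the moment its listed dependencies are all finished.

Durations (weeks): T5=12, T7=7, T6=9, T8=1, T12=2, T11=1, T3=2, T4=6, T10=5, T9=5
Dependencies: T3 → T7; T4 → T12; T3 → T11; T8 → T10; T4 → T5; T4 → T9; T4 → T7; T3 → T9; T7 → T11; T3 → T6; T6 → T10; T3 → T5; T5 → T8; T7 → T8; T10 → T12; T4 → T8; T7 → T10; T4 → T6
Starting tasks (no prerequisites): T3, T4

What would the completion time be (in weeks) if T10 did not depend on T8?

22

Original critical path: T4→T5→T8→T10→T12 = 6+12+1+5+2 = 26 ⇒ 26 weeks.
Without T8→T10, T10's earliest start moves from 19 to 15.
New critical path: T4→T6→T10→T12 = 6+9+5+2 = 22 ⇒ 22 weeks.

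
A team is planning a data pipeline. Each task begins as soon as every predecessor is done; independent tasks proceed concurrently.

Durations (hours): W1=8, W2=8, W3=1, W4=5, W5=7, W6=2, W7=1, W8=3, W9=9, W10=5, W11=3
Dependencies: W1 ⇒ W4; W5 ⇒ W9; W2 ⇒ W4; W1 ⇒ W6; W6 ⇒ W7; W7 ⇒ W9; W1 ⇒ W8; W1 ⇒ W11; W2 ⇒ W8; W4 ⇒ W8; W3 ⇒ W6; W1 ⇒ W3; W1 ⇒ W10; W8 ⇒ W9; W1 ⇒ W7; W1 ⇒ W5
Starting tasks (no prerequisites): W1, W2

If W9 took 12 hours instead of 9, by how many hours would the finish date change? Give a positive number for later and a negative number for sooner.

3

Critical path before the change: W1→W4→W8→W9 = 8+5+3+9 = 25 giving 25 hours.
W9 is on the critical path; changing it to 12 makes that path 28 hours.
No other chain overtakes it, so the finish is 28 hours.
Change in finish: 28 − 25 = +3 hours.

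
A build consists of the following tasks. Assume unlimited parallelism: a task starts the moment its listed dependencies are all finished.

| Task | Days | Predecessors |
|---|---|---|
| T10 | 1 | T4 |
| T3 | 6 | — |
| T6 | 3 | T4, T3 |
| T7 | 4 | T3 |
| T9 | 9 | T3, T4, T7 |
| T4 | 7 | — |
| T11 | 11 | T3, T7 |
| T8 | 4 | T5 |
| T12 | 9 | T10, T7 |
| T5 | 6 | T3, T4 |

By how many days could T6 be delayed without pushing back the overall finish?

11

Critical path: T3→T7→T11 = 6+4+11 = 21, so the finish is 21 days.
Longest path through T6: 10 days (earliest finish 10, latest finish 21).
So T6 can slip 21 − 10 = 11 days.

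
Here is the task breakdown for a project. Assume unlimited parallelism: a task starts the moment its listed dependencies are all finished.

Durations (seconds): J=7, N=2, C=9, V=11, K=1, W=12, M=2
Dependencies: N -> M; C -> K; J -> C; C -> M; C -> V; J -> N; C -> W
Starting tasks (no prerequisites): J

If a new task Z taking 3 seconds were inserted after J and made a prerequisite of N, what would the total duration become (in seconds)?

28

Originally the plan takes 28 seconds.
With Z inserted, N now waits for max(J, Z).
New critical path: J→C→W = 7+9+12 = 28 ⇒ 28 seconds.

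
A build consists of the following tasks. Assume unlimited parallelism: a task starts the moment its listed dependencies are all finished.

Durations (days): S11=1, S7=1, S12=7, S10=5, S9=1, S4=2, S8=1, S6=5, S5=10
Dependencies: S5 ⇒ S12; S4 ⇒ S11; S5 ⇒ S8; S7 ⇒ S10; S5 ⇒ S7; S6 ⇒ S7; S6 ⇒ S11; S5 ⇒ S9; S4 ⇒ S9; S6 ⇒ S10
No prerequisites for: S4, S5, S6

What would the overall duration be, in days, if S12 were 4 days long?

As given, the longest chain is S5→S12 = 10+7 = 17, so the finish is 17 days.
Since S12 is critical, the -3 change carries straight to that chain (now 14 days).
New critical path: S5→S7→S10 = 10+1+5 = 16 ⇒ 16 days.

16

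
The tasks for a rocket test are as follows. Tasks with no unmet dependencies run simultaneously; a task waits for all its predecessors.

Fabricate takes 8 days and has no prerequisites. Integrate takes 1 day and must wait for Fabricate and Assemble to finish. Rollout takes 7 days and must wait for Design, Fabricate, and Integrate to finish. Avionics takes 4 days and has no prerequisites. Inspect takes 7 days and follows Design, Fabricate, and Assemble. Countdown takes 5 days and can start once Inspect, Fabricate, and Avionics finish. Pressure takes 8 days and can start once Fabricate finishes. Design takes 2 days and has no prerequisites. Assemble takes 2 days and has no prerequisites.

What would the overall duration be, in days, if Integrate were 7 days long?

22

Baseline: Fabricate→Inspect→Countdown = 8+7+5 = 20 → 20 days.
The longest path through Integrate is only 16 days, so Integrate has float 4.
The binding chain switches to Fabricate→Integrate→Rollout = 8+7+7 = 22; finish 22 days.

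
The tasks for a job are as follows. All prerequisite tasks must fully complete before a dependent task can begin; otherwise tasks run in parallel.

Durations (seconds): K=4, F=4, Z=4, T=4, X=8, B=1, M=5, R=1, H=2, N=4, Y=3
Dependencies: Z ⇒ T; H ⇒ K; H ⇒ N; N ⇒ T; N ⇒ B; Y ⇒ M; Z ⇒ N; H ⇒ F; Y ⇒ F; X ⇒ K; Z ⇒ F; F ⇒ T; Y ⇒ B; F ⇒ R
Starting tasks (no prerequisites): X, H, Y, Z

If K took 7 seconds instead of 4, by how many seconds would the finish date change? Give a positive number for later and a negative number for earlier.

3

Critical path before the change: X→K = 8+4 = 12 giving 12 seconds.
K is on the critical path; changing it to 7 makes that path 15 seconds.
No other chain overtakes it, so the finish is 15 seconds.
Change in finish: 15 − 12 = +3 seconds.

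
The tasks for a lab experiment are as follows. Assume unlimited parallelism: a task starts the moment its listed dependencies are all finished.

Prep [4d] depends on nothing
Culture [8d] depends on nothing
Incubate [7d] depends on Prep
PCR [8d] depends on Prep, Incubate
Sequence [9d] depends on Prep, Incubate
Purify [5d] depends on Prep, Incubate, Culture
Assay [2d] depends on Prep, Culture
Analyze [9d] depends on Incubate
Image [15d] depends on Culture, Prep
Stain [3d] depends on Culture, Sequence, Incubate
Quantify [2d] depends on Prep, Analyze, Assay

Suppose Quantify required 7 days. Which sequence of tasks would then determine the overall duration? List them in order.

Critical path before the change: Prep→Incubate→Sequence→Stain = 4+7+9+3 = 23 giving 23 days.
Quantify is off the critical path — its longest chain is 22 days, giving 1 of slack.
Now Prep→Incubate→Analyze→Quantify = 4+7+9+7 = 27 is longest, so the finish becomes 27 days.

Prep, Incubate, Analyze, Quantify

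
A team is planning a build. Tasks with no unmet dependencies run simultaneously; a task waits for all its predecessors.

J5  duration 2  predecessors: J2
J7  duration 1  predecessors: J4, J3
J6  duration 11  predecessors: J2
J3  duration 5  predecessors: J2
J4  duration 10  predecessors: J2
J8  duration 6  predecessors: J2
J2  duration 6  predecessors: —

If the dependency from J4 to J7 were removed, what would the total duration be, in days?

17

With the dependency in place, J2→J4→J7 = 6+10+1 = 17 sets the finish at 17 days.
Without J4→J7, J7's earliest start moves from 16 to 11.
After: J2→J6 = 6+11 = 17 → 17 days.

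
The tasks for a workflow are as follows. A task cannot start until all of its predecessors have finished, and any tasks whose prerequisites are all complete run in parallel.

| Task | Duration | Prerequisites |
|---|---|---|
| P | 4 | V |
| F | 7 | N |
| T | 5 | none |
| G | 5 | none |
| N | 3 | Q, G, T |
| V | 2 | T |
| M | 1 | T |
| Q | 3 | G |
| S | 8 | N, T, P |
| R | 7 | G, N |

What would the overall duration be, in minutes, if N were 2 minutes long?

19

Baseline: G→Q→N→S = 5+3+3+8 = 19 → 19 minutes.
Since N is critical, the -1 change carries straight to that chain (now 18 minutes).
Now T→V→P→S = 5+2+4+8 = 19 is longest, so the finish becomes 19 minutes.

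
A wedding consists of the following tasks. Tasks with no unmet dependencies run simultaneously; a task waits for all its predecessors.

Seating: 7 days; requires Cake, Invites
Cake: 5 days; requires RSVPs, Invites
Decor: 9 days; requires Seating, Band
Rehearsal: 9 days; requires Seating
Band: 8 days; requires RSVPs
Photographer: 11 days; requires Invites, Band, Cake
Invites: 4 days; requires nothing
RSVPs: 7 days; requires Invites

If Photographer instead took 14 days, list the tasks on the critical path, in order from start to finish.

Invites, RSVPs, Band, Photographer

Actual critical path: Invites→RSVPs→Cake→Seating→Rehearsal = 4+7+5+7+9 = 32 ⇒ 32 days.
Photographer is off the critical path — its longest chain is 30 days, giving 2 of slack.
The binding chain switches to Invites→RSVPs→Band→Photographer = 4+7+8+14 = 33; finish 33 days.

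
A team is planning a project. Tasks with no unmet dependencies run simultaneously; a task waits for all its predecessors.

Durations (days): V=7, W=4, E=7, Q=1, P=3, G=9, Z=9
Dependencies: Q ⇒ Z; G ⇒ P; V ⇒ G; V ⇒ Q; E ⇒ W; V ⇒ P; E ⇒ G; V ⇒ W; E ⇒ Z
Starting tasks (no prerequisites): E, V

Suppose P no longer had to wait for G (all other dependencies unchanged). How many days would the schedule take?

17

Before: longest chain E→G→P = 7+9+3 = 19, finish 19.
Without G→P, P's earliest start moves from 16 to 7.
New critical path: V→Q→Z = 7+1+9 = 17 ⇒ 17 days.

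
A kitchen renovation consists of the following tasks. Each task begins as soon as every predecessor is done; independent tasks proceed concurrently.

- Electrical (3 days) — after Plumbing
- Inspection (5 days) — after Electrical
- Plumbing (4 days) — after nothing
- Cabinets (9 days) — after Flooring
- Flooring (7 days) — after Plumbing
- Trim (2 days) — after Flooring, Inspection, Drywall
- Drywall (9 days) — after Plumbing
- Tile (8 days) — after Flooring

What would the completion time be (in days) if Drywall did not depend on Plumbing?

With the dependency in place, Plumbing→Flooring→Cabinets = 4+7+9 = 20 sets the finish at 20 days.
Without Plumbing→Drywall, Drywall's earliest start moves from 4 to 0.
The longest chain is now Plumbing→Flooring→Cabinets = 4+7+9 = 20, so the project takes 20 days.

20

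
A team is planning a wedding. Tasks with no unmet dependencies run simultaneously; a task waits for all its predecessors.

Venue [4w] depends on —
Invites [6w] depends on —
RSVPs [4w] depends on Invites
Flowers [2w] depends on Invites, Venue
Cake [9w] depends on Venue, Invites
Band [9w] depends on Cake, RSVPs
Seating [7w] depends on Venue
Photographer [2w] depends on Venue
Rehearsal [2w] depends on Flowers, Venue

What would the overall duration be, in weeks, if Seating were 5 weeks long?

Baseline: Invites→Cake→Band = 6+9+9 = 24 → 24 weeks.
The longest path through Seating is only 11 weeks, so Seating has float 13.
The critical path is still Invites→Cake→Band; finish is now 24 weeks.

24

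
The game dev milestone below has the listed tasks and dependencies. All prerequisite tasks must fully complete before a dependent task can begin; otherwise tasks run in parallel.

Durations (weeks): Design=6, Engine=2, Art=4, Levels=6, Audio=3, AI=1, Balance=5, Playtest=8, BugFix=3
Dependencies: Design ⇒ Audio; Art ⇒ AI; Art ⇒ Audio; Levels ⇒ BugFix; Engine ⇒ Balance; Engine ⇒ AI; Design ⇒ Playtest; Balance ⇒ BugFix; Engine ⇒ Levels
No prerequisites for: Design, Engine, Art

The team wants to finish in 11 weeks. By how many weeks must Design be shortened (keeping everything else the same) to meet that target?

3

Current finish: 14 weeks; target: 11.
Design is on every critical path, so each week cut from Design cuts the finish by one (this holds down to a finish of 11).
Need 14 − 11 = 3 weeks off Design → Design becomes 3 weeks, finish becomes 11.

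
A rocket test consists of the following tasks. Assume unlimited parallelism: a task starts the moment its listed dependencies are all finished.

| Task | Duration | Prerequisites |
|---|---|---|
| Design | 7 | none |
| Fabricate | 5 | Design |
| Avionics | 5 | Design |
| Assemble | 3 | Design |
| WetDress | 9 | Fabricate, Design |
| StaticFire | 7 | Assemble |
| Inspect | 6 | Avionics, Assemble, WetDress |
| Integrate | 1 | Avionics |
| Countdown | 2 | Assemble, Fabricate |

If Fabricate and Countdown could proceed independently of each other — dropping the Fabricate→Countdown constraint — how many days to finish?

Before: longest chain Design→Fabricate→WetDress→Inspect = 7+5+9+6 = 27, finish 27.
Without Fabricate→Countdown, Countdown's earliest start moves from 12 to 10.
The longest chain is now Design→Fabricate→WetDress→Inspect = 7+5+9+6 = 27, so the schedule takes 27 days.

27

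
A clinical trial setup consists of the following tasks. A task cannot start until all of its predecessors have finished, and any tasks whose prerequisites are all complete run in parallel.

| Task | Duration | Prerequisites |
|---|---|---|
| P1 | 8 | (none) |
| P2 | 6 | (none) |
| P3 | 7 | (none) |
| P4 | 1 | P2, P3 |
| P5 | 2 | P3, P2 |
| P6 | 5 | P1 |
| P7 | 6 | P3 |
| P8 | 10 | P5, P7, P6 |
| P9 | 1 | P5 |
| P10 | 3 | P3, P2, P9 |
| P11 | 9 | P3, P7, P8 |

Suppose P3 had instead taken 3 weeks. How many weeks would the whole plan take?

As given, the longest chain is P3→P7→P8→P11 = 7+6+10+9 = 32, so the finish is 32 weeks.
P3 is on the critical path; changing it to 3 makes that path 28 weeks.
The binding chain switches to P1→P6→P8→P11 = 8+5+10+9 = 32; finish 32 weeks.

32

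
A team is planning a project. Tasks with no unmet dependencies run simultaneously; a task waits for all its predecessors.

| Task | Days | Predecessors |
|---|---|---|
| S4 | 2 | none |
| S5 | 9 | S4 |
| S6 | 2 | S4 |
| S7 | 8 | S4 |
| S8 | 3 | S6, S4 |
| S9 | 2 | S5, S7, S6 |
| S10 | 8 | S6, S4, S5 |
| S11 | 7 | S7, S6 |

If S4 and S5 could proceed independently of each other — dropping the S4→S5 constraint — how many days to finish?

17

Before: longest chain S4→S5→S10 = 2+9+8 = 19, finish 19.
Without S4→S5, S5's earliest start moves from 2 to 0.
New critical path: S4→S7→S11 = 2+8+7 = 17 ⇒ 17 days.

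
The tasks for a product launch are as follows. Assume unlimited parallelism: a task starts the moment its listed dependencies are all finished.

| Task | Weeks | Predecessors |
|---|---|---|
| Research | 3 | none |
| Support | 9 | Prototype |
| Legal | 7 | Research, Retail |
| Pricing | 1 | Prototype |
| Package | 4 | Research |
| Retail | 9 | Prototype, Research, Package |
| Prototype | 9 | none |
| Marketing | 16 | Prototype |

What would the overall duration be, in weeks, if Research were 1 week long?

The binding path is Prototype→Marketing = 9+16 = 25; finish at 25 weeks.
Research is off the critical path — its longest chain is 23 weeks, giving 2 of slack.
That remains the longest chain; total 25 weeks.

25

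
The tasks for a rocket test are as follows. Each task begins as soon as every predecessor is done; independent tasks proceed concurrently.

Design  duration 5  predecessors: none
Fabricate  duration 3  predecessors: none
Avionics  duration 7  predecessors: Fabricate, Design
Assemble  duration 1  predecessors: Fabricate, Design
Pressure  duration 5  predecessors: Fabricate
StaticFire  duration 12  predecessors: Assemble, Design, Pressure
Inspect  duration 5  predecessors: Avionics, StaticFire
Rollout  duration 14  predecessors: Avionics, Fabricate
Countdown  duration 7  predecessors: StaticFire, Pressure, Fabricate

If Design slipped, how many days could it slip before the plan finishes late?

Fabricate→Pressure→StaticFire→Countdown = 3+5+12+7 = 27 sets the makespan at 27 days.
The longest chain containing Design totals 26 days.
Float = 27 − 26 = 1.

1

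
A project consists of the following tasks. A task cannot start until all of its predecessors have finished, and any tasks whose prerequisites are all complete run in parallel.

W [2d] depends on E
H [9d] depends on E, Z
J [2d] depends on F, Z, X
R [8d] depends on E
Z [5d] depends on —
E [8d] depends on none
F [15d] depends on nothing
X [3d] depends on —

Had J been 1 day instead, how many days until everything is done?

17

Baseline: F→J = 15+2 = 17 → 17 days.
Since J is critical, the -1 change carries straight to that chain (now 16 days).
The binding chain switches to E→H = 8+9 = 17; finish 17 days.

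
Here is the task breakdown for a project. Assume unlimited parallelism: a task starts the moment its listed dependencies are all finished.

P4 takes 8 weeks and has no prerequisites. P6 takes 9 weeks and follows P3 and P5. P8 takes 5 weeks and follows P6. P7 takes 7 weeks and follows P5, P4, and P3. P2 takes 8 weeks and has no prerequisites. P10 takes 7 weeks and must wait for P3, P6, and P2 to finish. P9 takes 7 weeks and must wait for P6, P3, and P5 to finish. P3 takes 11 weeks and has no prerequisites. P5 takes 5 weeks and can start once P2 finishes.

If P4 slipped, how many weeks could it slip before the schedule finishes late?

14

Critical path: P2→P5→P6→P9 = 8+5+9+7 = 29, so the finish is 29 weeks.
P4 finishes as early as 8 and must finish by 22.
Float = 29 − 15 = 14.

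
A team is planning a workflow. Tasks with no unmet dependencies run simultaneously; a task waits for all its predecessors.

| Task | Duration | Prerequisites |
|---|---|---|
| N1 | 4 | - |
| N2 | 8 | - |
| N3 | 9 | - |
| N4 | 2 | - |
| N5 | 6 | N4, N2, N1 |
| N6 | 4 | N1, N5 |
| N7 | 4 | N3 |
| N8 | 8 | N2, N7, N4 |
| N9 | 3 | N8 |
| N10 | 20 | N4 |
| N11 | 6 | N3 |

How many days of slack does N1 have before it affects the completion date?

10

Critical path: N3→N7→N8→N9 = 9+4+8+3 = 24, so the finish is 24 days.
The longest chain containing N1 totals 14 days.
Slack of N1 = 10 − 0 = 10 days.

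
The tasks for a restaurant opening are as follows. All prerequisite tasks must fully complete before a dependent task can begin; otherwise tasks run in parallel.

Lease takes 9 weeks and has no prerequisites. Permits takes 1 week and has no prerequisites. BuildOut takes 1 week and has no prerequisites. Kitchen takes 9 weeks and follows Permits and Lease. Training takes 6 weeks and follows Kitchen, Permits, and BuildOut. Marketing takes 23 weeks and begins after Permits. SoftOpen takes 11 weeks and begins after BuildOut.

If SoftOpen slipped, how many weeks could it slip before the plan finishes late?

Lease→Kitchen→Training = 9+9+6 = 24 sets the makespan at 24 weeks.
The longest chain containing SoftOpen totals 12 weeks.
So SoftOpen can slip 24 − 12 = 12 weeks.

12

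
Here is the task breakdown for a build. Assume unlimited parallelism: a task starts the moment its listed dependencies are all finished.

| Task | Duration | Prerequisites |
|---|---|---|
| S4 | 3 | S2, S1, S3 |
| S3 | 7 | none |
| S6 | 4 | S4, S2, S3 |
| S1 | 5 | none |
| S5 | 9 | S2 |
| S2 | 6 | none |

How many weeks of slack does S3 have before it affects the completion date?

The longest chain is S2→S5 = 6+9 = 15; overall finish 15 weeks.
S3 finishes as early as 7 and must finish by 8.
So S3 can slip 8 − 7 = 1 week.

1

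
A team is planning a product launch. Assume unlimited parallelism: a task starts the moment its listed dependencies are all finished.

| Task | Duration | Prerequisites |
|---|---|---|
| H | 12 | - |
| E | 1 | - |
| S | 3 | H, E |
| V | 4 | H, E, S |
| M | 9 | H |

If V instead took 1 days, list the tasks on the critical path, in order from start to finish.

H, M

Actual critical path: H→M = 12+9 = 21 ⇒ 21 days.
V is off the critical path — its longest chain is 19 days, giving 2 of slack.
No other chain overtakes it, so the finish is 21 days.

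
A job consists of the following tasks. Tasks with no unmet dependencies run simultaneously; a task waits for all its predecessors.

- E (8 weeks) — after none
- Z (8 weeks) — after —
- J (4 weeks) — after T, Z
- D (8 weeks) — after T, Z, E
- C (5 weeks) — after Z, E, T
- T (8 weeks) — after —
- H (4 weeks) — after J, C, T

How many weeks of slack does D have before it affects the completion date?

1

Critical path: T→C→H = 8+5+4 = 17, so the finish is 17 weeks.
The longest chain containing D totals 16 weeks.
Slack of D = 9 − 8 = 1 week.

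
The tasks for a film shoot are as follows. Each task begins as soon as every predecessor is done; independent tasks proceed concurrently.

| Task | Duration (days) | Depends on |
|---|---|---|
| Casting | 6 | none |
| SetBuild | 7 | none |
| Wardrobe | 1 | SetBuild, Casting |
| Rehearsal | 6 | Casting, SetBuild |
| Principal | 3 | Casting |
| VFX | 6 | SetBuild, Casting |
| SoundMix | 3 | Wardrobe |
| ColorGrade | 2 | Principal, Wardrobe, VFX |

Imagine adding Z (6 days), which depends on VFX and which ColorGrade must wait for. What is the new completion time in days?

21

Originally the plan takes 15 days.
With Z inserted, ColorGrade now waits for max(Principal, Wardrobe, VFX, Z).
New critical path: SetBuild→VFX→Z→ColorGrade = 7+6+6+2 = 21 ⇒ 21 days.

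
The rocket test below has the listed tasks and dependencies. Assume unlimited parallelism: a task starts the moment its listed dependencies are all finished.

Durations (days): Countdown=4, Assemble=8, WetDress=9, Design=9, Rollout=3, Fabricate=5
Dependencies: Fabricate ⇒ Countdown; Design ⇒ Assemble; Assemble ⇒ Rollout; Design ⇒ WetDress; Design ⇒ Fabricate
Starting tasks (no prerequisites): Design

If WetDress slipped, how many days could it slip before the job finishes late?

2

The longest chain is Design→Assemble→Rollout = 9+8+3 = 20; overall finish 20 days.
The longest chain containing WetDress totals 18 days.
Float = 20 − 18 = 2.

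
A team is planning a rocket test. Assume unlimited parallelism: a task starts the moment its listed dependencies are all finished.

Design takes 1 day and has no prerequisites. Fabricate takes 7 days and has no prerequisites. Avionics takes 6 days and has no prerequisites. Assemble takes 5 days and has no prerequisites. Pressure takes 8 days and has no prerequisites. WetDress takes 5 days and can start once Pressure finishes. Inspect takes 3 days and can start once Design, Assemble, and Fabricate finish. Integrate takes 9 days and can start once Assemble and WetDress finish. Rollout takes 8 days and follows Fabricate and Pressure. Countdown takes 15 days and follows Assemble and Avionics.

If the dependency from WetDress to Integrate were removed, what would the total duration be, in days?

Original critical path: Pressure→WetDress→Integrate = 8+5+9 = 22 ⇒ 22 days.
Without WetDress→Integrate, Integrate's earliest start moves from 13 to 5.
New critical path: Avionics→Countdown = 6+15 = 21 ⇒ 21 days.

21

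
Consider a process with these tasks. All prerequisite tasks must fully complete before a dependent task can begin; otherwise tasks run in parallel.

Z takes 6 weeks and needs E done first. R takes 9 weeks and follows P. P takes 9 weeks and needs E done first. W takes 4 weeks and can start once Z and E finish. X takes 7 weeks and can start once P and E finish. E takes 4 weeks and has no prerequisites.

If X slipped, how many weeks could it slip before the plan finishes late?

Critical path: E→P→R = 4+9+9 = 22, so the finish is 22 weeks.
X finishes as early as 20 and must finish by 22.
So X can slip 22 − 20 = 2 weeks.

2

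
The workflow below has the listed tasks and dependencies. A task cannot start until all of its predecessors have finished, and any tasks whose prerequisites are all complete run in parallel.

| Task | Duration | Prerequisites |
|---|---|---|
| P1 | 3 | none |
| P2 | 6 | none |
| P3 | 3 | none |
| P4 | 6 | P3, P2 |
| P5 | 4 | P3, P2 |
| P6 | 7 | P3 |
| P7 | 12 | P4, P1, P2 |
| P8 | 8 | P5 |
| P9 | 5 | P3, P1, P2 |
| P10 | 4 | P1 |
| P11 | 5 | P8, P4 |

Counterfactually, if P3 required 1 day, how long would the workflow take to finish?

Baseline: P2→P4→P7 = 6+6+12 = 24 → 24 days.
P3 has 3 days of float (longest path through it is 21).
No other chain overtakes it, so the finish is 24 days.

24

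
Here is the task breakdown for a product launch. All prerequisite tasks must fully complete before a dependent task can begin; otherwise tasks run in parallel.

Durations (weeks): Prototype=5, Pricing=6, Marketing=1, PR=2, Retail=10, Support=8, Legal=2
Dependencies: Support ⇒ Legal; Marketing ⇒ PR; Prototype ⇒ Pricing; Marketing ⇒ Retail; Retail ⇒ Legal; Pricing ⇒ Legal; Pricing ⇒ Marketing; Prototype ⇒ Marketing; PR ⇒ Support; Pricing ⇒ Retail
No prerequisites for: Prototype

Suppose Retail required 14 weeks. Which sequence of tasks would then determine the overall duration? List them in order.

Baseline: Prototype→Pricing→Marketing→Retail→Legal = 5+6+1+10+2 = 24 → 24 weeks.
Retail lies on that path, so at 14 weeks the path becomes 28 weeks.
No other chain overtakes it, so the finish is 28 weeks.

Prototype, Pricing, Marketing, Retail, Legal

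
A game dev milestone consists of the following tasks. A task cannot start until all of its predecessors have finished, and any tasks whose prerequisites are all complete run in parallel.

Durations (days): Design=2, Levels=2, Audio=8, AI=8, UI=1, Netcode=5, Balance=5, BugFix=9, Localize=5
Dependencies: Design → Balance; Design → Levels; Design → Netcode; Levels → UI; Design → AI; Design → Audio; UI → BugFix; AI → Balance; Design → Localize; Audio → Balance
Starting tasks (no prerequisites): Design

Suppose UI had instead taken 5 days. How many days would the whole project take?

The binding path is Design→Audio→Balance = 2+8+5 = 15; finish at 15 days.
UI has 1 day of float (longest path through it is 14).
The binding chain switches to Design→Levels→UI→BugFix = 2+2+5+9 = 18; finish 18 days.

18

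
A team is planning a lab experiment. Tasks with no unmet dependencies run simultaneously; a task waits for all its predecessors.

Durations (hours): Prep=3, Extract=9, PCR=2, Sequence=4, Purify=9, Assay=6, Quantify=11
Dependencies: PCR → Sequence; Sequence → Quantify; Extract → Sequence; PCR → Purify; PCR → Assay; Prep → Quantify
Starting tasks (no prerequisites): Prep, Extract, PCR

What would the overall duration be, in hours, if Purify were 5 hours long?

The binding path is Extract→Sequence→Quantify = 9+4+11 = 24; finish at 24 hours.
The longest path through Purify is only 11 hours, so Purify has float 13.
No other chain overtakes it, so the finish is 24 hours.

24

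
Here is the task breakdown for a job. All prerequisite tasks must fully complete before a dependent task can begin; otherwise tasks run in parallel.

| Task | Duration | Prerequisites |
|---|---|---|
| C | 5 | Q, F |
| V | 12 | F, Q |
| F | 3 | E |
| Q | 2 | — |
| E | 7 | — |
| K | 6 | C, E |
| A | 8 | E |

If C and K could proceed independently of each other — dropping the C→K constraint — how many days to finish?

22

Before: longest chain E→F→V = 7+3+12 = 22, finish 22.
Without C→K, K's earliest start moves from 15 to 7.
New critical path: E→F→V = 7+3+12 = 22 ⇒ 22 days.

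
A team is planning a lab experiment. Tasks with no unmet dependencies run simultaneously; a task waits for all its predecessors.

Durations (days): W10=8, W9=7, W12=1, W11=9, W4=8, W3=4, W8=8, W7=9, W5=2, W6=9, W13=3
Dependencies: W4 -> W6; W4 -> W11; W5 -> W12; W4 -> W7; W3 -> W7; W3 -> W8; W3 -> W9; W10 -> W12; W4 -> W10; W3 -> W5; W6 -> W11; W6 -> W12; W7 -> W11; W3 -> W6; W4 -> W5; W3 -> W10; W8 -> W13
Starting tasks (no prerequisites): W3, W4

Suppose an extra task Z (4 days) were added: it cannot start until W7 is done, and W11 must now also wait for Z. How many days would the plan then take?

30

Originally the plan takes 26 days.
With Z inserted, W11 now waits for max(W6, W7, W4, Z).
New critical path: W4→W7→Z→W11 = 8+9+4+9 = 30 ⇒ 30 days.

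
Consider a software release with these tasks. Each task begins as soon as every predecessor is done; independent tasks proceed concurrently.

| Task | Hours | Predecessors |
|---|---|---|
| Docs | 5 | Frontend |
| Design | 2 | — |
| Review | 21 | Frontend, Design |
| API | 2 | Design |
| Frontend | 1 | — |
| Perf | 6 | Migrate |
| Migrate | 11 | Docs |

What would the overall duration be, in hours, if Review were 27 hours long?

As given, the longest chain is Design→Review = 2+21 = 23, so the finish is 23 hours.
Review is on the critical path; changing it to 27 makes that path 29 hours.
The critical path is still Design→Review; finish is now 29 hours.

29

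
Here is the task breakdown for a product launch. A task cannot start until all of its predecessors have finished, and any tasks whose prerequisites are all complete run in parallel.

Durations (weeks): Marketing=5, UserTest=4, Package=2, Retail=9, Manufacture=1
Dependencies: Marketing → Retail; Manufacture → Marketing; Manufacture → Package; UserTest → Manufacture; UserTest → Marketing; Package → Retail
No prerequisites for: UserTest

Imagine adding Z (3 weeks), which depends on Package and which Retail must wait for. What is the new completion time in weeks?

19

Originally the schedule takes 19 weeks.
With Z inserted, Retail now waits for max(Package, Marketing, Z).
New critical path: UserTest→Manufacture→Package→Z→Retail = 4+1+2+3+9 = 19 ⇒ 19 weeks.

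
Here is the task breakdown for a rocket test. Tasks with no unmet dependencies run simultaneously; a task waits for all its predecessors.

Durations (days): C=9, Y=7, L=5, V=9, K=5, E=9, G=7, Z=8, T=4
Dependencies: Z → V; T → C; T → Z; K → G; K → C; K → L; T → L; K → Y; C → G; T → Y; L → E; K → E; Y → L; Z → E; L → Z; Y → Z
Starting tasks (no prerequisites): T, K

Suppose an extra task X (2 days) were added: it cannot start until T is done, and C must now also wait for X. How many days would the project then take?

Originally the project takes 34 days.
With X inserted, C now waits for max(K, T, X).
New critical path: K→Y→L→Z→E = 5+7+5+8+9 = 34 ⇒ 34 days.

34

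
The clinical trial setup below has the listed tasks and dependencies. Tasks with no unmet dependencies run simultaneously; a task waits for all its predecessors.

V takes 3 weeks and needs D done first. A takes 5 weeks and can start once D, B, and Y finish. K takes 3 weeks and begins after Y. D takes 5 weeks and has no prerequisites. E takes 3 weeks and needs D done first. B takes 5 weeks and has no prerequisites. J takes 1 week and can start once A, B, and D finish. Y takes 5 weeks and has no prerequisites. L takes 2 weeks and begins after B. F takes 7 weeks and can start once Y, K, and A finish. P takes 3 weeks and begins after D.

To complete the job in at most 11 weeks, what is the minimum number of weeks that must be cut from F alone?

Current finish: 17 weeks; target: 11.
F is on every critical path, so each week cut from F cuts the finish by one (this holds down to a finish of 11).
Need 17 − 11 = 6 weeks off F → F becomes 1 week, finish becomes 11.

6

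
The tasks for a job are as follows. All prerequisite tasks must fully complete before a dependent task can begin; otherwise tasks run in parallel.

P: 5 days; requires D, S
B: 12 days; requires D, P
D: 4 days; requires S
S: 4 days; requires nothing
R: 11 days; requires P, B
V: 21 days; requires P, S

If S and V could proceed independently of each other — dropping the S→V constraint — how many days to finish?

36

With the dependency in place, S→D→P→B→R = 4+4+5+12+11 = 36 sets the finish at 36 days.
Dropping S→V doesn't change V's earliest start (13); another predecessor still binds.
New critical path: S→D→P→B→R = 4+4+5+12+11 = 36 ⇒ 36 days.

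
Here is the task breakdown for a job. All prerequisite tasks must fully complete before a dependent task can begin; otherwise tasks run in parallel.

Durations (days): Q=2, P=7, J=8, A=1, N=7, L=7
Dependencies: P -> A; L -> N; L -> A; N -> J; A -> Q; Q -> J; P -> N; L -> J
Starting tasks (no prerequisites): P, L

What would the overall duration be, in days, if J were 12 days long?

26

The binding path is P→N→J = 7+7+8 = 22; finish at 22 days.
J is on the critical path; changing it to 12 makes that path 26 days.
The critical path is still P→N→J; finish is now 26 days.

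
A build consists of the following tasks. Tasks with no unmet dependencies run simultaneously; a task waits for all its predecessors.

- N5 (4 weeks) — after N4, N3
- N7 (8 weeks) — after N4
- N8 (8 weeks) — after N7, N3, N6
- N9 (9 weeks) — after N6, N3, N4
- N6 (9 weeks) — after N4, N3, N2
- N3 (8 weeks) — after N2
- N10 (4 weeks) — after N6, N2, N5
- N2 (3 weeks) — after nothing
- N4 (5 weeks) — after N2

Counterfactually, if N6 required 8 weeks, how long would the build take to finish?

28

Actual critical path: N2→N3→N6→N9 = 3+8+9+9 = 29 ⇒ 29 weeks.
N6 is on the critical path; changing it to 8 makes that path 28 weeks.
The critical path is still N2→N3→N6→N9; finish is now 28 weeks.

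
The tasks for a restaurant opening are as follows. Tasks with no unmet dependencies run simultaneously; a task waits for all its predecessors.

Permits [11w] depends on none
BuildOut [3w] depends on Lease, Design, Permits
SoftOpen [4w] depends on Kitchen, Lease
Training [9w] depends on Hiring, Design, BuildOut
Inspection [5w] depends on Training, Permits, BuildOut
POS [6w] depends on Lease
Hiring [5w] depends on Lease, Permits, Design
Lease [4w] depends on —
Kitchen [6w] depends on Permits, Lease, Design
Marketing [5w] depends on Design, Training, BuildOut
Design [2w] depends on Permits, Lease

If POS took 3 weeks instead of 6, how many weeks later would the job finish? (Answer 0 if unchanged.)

Baseline: Permits→Design→Hiring→Training→Marketing = 11+2+5+9+5 = 32 → 32 weeks.
POS is off the critical path — its longest chain is 10 weeks, giving 22 of slack.
No other chain overtakes it, so the finish is 32 weeks.
Change in finish: 32 − 32 = +0 weeks.

0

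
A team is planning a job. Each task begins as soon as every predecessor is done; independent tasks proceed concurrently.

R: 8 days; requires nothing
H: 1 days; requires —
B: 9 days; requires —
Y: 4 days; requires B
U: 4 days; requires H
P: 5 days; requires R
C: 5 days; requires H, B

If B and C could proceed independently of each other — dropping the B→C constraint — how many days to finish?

Before: longest chain B→C = 9+5 = 14, finish 14.
Without B→C, C's earliest start moves from 9 to 1.
The longest chain is now R→P = 8+5 = 13, so the schedule takes 13 days.

13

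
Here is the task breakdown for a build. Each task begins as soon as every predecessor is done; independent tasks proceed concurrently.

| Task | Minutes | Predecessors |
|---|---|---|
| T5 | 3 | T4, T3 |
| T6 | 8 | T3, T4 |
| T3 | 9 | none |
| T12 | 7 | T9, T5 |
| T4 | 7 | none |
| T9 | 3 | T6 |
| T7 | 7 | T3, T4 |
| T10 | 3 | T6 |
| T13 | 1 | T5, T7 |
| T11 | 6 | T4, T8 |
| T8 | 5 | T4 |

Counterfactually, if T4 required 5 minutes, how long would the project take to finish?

27

Critical path before the change: T3→T6→T9→T12 = 9+8+3+7 = 27 giving 27 minutes.
The longest path through T4 is only 25 minutes, so T4 has float 2.
That remains the longest chain; total 27 minutes.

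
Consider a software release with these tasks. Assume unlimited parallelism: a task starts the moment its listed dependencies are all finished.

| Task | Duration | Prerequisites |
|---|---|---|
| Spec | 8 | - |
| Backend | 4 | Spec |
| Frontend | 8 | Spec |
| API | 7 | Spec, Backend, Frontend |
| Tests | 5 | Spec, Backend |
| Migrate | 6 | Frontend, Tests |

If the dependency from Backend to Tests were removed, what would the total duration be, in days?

With the dependency in place, Spec→Backend→Tests→Migrate = 8+4+5+6 = 23 sets the finish at 23 days.
Without Backend→Tests, Tests's earliest start moves from 12 to 8.
The longest chain is now Spec→Frontend→API = 8+8+7 = 23, so the job takes 23 days.

23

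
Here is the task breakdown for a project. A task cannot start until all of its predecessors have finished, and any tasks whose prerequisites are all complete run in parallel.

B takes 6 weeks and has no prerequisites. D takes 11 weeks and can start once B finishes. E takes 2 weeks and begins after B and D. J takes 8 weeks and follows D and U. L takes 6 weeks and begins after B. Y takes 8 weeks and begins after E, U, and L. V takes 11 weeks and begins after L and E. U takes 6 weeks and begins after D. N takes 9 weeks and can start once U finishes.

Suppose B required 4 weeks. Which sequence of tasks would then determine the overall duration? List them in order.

The binding path is B→D→U→N = 6+11+6+9 = 32; finish at 32 weeks.
B is on the critical path; changing it to 4 makes that path 30 weeks.
No other chain overtakes it, so the finish is 30 weeks.

B, D, U, N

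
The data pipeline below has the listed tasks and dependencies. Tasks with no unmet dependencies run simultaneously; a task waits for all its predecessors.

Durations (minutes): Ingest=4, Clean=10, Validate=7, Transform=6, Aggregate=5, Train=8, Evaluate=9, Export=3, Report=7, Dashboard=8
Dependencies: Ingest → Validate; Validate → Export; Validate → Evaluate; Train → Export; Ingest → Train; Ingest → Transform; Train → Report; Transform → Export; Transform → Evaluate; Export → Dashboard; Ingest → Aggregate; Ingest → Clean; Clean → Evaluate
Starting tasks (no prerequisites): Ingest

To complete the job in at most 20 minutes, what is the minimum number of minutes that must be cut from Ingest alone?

3

Current finish: 23 minutes; target: 20.
Ingest is on every critical path, so each minute cut from Ingest cuts the finish by one (this holds down to a finish of 20).
Need 23 − 20 = 3 minutes off Ingest → Ingest becomes 1 minute, finish becomes 20.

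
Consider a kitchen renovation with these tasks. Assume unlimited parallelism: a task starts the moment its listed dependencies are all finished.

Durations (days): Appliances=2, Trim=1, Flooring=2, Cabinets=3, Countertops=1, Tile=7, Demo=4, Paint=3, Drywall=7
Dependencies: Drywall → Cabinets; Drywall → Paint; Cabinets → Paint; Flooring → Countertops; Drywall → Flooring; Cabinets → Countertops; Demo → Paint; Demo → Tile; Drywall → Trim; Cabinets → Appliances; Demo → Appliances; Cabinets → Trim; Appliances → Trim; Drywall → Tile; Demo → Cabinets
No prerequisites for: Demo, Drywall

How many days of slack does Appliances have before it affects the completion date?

Drywall→Tile = 7+7 = 14 sets the makespan at 14 days.
The longest chain containing Appliances totals 13 days.
Slack of Appliances = 11 − 10 = 1 day.

1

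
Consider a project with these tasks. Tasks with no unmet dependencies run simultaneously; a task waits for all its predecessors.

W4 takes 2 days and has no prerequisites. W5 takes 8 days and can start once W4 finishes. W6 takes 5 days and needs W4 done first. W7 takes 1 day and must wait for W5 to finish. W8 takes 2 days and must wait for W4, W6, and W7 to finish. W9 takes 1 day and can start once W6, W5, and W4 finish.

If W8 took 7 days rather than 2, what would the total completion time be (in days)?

Critical path before the change: W4→W5→W7→W8 = 2+8+1+2 = 13 giving 13 days.
Since W8 is critical, the +5 change carries straight to that chain (now 18 days).
The critical path is still W4→W5→W7→W8; finish is now 18 days.

18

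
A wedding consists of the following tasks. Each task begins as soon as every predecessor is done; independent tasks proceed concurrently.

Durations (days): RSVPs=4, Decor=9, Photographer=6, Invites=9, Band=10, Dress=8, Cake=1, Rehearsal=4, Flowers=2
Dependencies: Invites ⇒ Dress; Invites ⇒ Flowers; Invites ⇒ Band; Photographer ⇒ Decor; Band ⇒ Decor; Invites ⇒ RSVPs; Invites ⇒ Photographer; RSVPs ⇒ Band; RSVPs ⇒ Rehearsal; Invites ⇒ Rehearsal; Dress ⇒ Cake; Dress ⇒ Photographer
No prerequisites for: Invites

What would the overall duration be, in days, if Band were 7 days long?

32

The binding path is Invites→RSVPs→Band→Decor = 9+4+10+9 = 32; finish at 32 days.
Since Band is critical, the -3 change carries straight to that chain (now 29 days).
New critical path: Invites→Dress→Photographer→Decor = 9+8+6+9 = 32 ⇒ 32 days.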